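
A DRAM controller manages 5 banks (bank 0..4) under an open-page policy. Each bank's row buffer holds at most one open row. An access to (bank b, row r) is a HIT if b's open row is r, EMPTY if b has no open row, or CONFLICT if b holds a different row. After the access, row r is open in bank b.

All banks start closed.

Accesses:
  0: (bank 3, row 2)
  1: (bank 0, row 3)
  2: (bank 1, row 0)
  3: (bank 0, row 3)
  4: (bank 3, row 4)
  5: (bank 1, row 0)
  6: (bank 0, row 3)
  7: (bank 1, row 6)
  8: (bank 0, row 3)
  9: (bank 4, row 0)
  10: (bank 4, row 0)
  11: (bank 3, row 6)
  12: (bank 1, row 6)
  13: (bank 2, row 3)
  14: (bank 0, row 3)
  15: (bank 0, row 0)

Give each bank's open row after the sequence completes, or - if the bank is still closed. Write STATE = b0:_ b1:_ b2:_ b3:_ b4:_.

STATE = b0:0 b1:6 b2:3 b3:6 b4:0

0: bank 3 row 2 — prev None → EMPTY
1: bank 0 row 3 — prev None → EMPTY
2: bank 1 row 0 — prev None → EMPTY
3: bank 0 row 3 — prev 3 → HIT
4: bank 3 row 4 — prev 2 → CONFLICT
5: bank 1 row 0 — prev 0 → HIT
6: bank 0 row 3 — prev 3 → HIT
7: bank 1 row 6 — prev 0 → CONFLICT
8: bank 0 row 3 — prev 3 → HIT
9: bank 4 row 0 — prev None → EMPTY
10: bank 4 row 0 — prev 0 → HIT
11: bank 3 row 6 — prev 4 → CONFLICT
12: bank 1 row 6 — prev 6 → HIT
13: bank 2 row 3 — prev None → EMPTY
14: bank 0 row 3 — prev 3 → HIT
15: bank 0 row 0 — prev 3 → CONFLICT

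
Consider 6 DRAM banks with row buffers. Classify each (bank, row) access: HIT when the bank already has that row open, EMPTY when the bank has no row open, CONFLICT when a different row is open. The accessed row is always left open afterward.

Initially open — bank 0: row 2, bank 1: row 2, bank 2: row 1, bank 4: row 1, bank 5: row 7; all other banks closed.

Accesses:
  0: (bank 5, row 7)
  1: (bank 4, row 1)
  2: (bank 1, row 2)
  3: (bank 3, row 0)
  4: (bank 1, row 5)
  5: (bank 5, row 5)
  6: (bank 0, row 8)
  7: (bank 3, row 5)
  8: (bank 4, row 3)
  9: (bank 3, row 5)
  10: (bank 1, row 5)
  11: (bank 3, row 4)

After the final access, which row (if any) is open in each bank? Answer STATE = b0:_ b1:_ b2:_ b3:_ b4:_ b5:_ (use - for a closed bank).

step 0: bank5 7->7 [HIT]
step 1: bank4 1->1 [HIT]
step 2: bank1 2->2 [HIT]
step 3: bank3 None->0 [EMPTY]
step 4: bank1 2->5 [CONFLICT]
step 5: bank5 7->5 [CONFLICT]
step 6: bank0 2->8 [CONFLICT]
step 7: bank3 0->5 [CONFLICT]
step 8: bank4 1->3 [CONFLICT]
step 9: bank3 5->5 [HIT]
step 10: bank1 5->5 [HIT]
step 11: bank3 5->4 [CONFLICT]

STATE = b0:8 b1:5 b2:1 b3:4 b4:3 b5:5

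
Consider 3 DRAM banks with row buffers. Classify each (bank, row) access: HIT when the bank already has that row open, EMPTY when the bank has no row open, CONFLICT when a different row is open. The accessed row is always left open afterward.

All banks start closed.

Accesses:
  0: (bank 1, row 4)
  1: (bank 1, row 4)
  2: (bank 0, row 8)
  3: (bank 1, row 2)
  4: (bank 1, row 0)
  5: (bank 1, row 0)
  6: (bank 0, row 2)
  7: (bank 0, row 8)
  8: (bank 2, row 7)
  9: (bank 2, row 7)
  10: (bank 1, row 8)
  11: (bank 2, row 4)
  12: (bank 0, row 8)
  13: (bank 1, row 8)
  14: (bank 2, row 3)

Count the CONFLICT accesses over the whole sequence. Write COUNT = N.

COUNT = 7

0: bank 1 row 4 — prev None → EMPTY
1: bank 1 row 4 — prev 4 → HIT
2: bank 0 row 8 — prev None → EMPTY
3: bank 1 row 2 — prev 4 → CONFLICT
4: bank 1 row 0 — prev 2 → CONFLICT
5: bank 1 row 0 — prev 0 → HIT
6: bank 0 row 2 — prev 8 → CONFLICT
7: bank 0 row 8 — prev 2 → CONFLICT
8: bank 2 row 7 — prev None → EMPTY
9: bank 2 row 7 — prev 7 → HIT
10: bank 1 row 8 — prev 0 → CONFLICT
11: bank 2 row 4 — prev 7 → CONFLICT
12: bank 0 row 8 — prev 8 → HIT
13: bank 1 row 8 — prev 8 → HIT
14: bank 2 row 3 — prev 4 → CONFLICT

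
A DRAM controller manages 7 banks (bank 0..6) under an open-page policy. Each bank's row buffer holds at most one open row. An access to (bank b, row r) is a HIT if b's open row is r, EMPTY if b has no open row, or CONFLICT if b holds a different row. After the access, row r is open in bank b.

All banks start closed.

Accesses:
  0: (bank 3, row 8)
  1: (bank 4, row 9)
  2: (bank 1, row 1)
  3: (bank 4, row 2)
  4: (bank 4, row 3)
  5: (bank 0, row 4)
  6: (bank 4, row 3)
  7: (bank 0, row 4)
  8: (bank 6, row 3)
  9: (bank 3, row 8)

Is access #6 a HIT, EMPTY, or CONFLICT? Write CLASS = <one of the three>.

  [0] b3 r8: no row ⇒ E
  [1] b4 r9: no row ⇒ E
  [2] b1 r1: no row ⇒ E
  [3] b4 r2: had r9 ⇒ C
  [4] b4 r3: had r2 ⇒ C
  [5] b0 r4: no row ⇒ E
  [6] b4 r3: had r3 ⇒ H
  [7] b0 r4: had r4 ⇒ H
  [8] b6 r3: no row ⇒ E
  [9] b3 r8: had r8 ⇒ H

CLASS = HIT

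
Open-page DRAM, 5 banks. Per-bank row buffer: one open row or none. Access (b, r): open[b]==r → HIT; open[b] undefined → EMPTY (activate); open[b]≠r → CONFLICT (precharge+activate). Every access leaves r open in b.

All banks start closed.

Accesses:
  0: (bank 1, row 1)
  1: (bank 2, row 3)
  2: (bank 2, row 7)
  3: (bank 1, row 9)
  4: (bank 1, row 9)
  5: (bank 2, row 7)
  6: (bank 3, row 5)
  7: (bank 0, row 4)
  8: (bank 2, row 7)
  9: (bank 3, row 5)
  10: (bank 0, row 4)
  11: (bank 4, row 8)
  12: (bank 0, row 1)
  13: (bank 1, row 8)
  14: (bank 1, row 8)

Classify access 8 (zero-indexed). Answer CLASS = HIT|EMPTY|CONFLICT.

CLASS = HIT

#0 (1,1) E
#1 (2,3) E
#2 (2,7) C  (was 3)
#3 (1,9) C  (was 1)
#4 (1,9) H  (was 9)
#5 (2,7) H  (was 7)
#6 (3,5) E
#7 (0,4) E
#8 (2,7) H  (was 7)
#9 (3,5) H  (was 5)
#10 (0,4) H  (was 4)
#11 (4,8) E
#12 (0,1) C  (was 4)
#13 (1,8) C  (was 9)
#14 (1,8) H  (was 8)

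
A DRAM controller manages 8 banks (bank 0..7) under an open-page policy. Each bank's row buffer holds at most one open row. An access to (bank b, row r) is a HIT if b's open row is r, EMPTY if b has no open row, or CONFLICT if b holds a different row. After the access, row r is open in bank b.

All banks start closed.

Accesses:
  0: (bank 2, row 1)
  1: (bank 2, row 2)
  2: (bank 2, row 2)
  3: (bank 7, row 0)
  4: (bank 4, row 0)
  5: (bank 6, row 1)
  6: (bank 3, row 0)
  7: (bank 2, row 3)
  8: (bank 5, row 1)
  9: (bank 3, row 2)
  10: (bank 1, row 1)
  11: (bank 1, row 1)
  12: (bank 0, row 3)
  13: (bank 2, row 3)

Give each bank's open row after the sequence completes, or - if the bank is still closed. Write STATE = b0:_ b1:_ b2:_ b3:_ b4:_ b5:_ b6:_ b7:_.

STATE = b0:3 b1:1 b2:3 b3:2 b4:0 b5:1 b6:1 b7:0

  [0] b2 r1: no row ⇒ E
  [1] b2 r2: had r1 ⇒ C
  [2] b2 r2: had r2 ⇒ H
  [3] b7 r0: no row ⇒ E
  [4] b4 r0: no row ⇒ E
  [5] b6 r1: no row ⇒ E
  [6] b3 r0: no row ⇒ E
  [7] b2 r3: had r2 ⇒ C
  [8] b5 r1: no row ⇒ E
  [9] b3 r2: had r0 ⇒ C
  [10] b1 r1: no row ⇒ E
  [11] b1 r1: had r1 ⇒ H
  [12] b0 r3: no row ⇒ E
  [13] b2 r3: had r3 ⇒ H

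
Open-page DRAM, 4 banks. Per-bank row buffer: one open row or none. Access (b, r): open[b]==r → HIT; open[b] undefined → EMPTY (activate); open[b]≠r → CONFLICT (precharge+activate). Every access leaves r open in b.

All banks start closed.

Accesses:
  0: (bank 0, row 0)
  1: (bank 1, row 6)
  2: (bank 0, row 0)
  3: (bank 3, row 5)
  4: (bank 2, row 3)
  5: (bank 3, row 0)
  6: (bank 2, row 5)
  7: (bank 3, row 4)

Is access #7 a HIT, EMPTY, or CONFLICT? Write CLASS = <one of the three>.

CLASS = CONFLICT

0: bank 0 row 0 — prev None → EMPTY
1: bank 1 row 6 — prev None → EMPTY
2: bank 0 row 0 — prev 0 → HIT
3: bank 3 row 5 — prev None → EMPTY
4: bank 2 row 3 — prev None → EMPTY
5: bank 3 row 0 — prev 5 → CONFLICT
6: bank 2 row 5 — prev 3 → CONFLICT
7: bank 3 row 4 — prev 0 → CONFLICT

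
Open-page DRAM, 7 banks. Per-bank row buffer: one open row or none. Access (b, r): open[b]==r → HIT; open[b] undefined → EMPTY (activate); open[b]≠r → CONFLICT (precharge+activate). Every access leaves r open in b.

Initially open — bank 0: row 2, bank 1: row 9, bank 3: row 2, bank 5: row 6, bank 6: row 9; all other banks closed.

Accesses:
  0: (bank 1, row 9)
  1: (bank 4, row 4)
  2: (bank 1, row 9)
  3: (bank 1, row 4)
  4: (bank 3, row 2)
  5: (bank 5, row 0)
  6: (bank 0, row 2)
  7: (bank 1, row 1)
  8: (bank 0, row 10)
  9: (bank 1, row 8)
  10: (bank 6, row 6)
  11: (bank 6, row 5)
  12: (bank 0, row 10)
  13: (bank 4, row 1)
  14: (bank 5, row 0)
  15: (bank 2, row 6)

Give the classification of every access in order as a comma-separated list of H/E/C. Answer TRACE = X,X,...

step 0: bank1 9->9 [HIT]
step 1: bank4 None->4 [EMPTY]
step 2: bank1 9->9 [HIT]
step 3: bank1 9->4 [CONFLICT]
step 4: bank3 2->2 [HIT]
step 5: bank5 6->0 [CONFLICT]
step 6: bank0 2->2 [HIT]
step 7: bank1 4->1 [CONFLICT]
step 8: bank0 2->10 [CONFLICT]
step 9: bank1 1->8 [CONFLICT]
step 10: bank6 9->6 [CONFLICT]
step 11: bank6 6->5 [CONFLICT]
step 12: bank0 10->10 [HIT]
step 13: bank4 4->1 [CONFLICT]
step 14: bank5 0->0 [HIT]
step 15: bank2 None->6 [EMPTY]

TRACE = H,E,H,C,H,C,H,C,C,C,C,C,H,C,H,E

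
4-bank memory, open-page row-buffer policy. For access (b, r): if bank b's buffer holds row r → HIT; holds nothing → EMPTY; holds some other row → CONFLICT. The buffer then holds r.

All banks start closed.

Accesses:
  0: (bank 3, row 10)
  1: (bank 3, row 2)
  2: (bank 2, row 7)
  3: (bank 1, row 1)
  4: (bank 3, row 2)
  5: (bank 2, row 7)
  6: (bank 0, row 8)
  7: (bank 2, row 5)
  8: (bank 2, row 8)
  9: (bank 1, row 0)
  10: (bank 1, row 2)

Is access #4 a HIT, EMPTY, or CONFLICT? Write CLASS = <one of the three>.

CLASS = HIT

  [0] b3 r10: no row ⇒ E
  [1] b3 r2: had r10 ⇒ C
  [2] b2 r7: no row ⇒ E
  [3] b1 r1: no row ⇒ E
  [4] b3 r2: had r2 ⇒ H
  [5] b2 r7: had r7 ⇒ H
  [6] b0 r8: no row ⇒ E
  [7] b2 r5: had r7 ⇒ C
  [8] b2 r8: had r5 ⇒ C
  [9] b1 r0: had r1 ⇒ C
  [10] b1 r2: had r0 ⇒ C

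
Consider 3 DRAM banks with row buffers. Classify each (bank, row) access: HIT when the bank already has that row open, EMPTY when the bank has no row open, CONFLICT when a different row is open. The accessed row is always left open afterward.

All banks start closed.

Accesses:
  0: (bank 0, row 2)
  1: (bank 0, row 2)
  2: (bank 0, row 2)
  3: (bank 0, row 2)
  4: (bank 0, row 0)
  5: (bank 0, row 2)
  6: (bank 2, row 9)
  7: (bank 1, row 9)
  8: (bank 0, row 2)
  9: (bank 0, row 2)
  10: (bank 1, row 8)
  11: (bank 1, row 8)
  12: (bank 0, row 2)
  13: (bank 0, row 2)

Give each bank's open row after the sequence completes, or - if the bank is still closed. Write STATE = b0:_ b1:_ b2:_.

0: bank 0 row 2 — prev None → EMPTY
1: bank 0 row 2 — prev 2 → HIT
2: bank 0 row 2 — prev 2 → HIT
3: bank 0 row 2 — prev 2 → HIT
4: bank 0 row 0 — prev 2 → CONFLICT
5: bank 0 row 2 — prev 0 → CONFLICT
6: bank 2 row 9 — prev None → EMPTY
7: bank 1 row 9 — prev None → EMPTY
8: bank 0 row 2 — prev 2 → HIT
9: bank 0 row 2 — prev 2 → HIT
10: bank 1 row 8 — prev 9 → CONFLICT
11: bank 1 row 8 — prev 8 → HIT
12: bank 0 row 2 — prev 2 → HIT
13: bank 0 row 2 — prev 2 → HIT

STATE = b0:2 b1:8 b2:9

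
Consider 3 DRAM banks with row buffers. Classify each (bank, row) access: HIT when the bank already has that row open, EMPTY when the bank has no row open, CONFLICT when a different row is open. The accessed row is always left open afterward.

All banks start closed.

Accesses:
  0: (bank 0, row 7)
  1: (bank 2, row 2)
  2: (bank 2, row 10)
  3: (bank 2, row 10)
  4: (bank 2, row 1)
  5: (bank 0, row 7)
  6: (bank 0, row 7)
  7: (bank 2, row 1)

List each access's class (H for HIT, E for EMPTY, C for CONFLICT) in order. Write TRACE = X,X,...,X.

0: bank 0 row 7 — prev None → EMPTY
1: bank 2 row 2 — prev None → EMPTY
2: bank 2 row 10 — prev 2 → CONFLICT
3: bank 2 row 10 — prev 10 → HIT
4: bank 2 row 1 — prev 10 → CONFLICT
5: bank 0 row 7 — prev 7 → HIT
6: bank 0 row 7 — prev 7 → HIT
7: bank 2 row 1 — prev 1 → HIT

TRACE = E,E,C,H,C,H,H,H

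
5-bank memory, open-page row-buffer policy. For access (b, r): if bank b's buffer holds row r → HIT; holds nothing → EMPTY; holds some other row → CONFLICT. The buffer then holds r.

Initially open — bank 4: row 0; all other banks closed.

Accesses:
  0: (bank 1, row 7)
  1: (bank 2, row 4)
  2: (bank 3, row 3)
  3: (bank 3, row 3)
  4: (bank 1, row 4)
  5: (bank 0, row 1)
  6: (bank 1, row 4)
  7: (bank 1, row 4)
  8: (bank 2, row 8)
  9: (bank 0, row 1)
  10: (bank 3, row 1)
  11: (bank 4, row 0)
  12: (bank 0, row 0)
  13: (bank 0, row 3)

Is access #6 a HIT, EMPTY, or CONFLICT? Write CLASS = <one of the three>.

CLASS = HIT

  [0] b1 r7: no row ⇒ E
  [1] b2 r4: no row ⇒ E
  [2] b3 r3: no row ⇒ E
  [3] b3 r3: had r3 ⇒ H
  [4] b1 r4: had r7 ⇒ C
  [5] b0 r1: no row ⇒ E
  [6] b1 r4: had r4 ⇒ H
  [7] b1 r4: had r4 ⇒ H
  [8] b2 r8: had r4 ⇒ C
  [9] b0 r1: had r1 ⇒ H
  [10] b3 r1: had r3 ⇒ C
  [11] b4 r0: had r0 ⇒ H
  [12] b0 r0: had r1 ⇒ C
  [13] b0 r3: had r0 ⇒ C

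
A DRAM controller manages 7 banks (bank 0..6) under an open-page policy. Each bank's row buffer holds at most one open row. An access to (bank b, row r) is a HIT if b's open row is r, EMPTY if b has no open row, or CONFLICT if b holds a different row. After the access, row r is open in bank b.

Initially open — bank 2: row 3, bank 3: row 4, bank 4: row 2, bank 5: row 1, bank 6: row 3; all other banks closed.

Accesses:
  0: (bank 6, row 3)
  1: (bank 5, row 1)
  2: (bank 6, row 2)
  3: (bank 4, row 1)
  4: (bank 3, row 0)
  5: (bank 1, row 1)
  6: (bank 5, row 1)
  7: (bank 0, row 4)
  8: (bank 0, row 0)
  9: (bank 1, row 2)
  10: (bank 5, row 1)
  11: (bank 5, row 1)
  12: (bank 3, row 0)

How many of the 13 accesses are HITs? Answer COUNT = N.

COUNT = 6

0: bank 6 row 3 — prev 3 → HIT
1: bank 5 row 1 — prev 1 → HIT
2: bank 6 row 2 — prev 3 → CONFLICT
3: bank 4 row 1 — prev 2 → CONFLICT
4: bank 3 row 0 — prev 4 → CONFLICT
5: bank 1 row 1 — prev None → EMPTY
6: bank 5 row 1 — prev 1 → HIT
7: bank 0 row 4 — prev None → EMPTY
8: bank 0 row 0 — prev 4 → CONFLICT
9: bank 1 row 2 — prev 1 → CONFLICT
10: bank 5 row 1 — prev 1 → HIT
11: bank 5 row 1 — prev 1 → HIT
12: bank 3 row 0 — prev 0 → HIT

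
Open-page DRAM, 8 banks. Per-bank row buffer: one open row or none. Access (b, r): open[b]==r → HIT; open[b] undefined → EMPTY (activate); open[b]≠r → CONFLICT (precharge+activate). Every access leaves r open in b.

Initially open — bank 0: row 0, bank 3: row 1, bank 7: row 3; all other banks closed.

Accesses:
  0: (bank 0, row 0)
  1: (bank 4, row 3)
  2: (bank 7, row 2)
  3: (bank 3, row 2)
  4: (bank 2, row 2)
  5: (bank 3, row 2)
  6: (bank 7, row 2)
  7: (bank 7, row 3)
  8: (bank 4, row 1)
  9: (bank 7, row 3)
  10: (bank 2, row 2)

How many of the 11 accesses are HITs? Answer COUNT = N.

  [0] b0 r0: had r0 ⇒ H
  [1] b4 r3: no row ⇒ E
  [2] b7 r2: had r3 ⇒ C
  [3] b3 r2: had r1 ⇒ C
  [4] b2 r2: no row ⇒ E
  [5] b3 r2: had r2 ⇒ H
  [6] b7 r2: had r2 ⇒ H
  [7] b7 r3: had r2 ⇒ C
  [8] b4 r1: had r3 ⇒ C
  [9] b7 r3: had r3 ⇒ H
  [10] b2 r2: had r2 ⇒ H

COUNT = 5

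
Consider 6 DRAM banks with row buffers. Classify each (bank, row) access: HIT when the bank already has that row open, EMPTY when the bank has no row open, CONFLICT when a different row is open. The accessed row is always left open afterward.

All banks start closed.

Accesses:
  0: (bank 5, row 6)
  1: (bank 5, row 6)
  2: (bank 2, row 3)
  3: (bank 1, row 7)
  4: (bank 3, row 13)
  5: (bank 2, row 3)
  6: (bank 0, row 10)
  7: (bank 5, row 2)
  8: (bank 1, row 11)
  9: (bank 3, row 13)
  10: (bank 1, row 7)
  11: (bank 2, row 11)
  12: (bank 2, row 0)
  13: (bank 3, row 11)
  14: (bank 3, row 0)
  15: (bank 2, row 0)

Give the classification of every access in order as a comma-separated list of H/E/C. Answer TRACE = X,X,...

TRACE = E,H,E,E,E,H,E,C,C,H,C,C,C,C,C,H

0: bank 5 row 6 — prev None → EMPTY
1: bank 5 row 6 — prev 6 → HIT
2: bank 2 row 3 — prev None → EMPTY
3: bank 1 row 7 — prev None → EMPTY
4: bank 3 row 13 — prev None → EMPTY
5: bank 2 row 3 — prev 3 → HIT
6: bank 0 row 10 — prev None → EMPTY
7: bank 5 row 2 — prev 6 → CONFLICT
8: bank 1 row 11 — prev 7 → CONFLICT
9: bank 3 row 13 — prev 13 → HIT
10: bank 1 row 7 — prev 11 → CONFLICT
11: bank 2 row 11 — prev 3 → CONFLICT
12: bank 2 row 0 — prev 11 → CONFLICT
13: bank 3 row 11 — prev 13 → CONFLICT
14: bank 3 row 0 — prev 11 → CONFLICT
15: bank 2 row 0 — prev 0 → HIT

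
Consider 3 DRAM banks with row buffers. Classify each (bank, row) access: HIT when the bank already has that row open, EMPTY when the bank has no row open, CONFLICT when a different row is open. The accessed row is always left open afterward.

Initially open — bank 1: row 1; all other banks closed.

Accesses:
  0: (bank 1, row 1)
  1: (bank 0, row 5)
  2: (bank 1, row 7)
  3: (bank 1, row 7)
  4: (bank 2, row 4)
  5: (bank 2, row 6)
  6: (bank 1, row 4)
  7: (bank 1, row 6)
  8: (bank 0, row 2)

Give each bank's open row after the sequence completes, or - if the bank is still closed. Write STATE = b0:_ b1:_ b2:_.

step 0: bank1 1->1 [HIT]
step 1: bank0 None->5 [EMPTY]
step 2: bank1 1->7 [CONFLICT]
step 3: bank1 7->7 [HIT]
step 4: bank2 None->4 [EMPTY]
step 5: bank2 4->6 [CONFLICT]
step 6: bank1 7->4 [CONFLICT]
step 7: bank1 4->6 [CONFLICT]
step 8: bank0 5->2 [CONFLICT]

STATE = b0:2 b1:6 b2:6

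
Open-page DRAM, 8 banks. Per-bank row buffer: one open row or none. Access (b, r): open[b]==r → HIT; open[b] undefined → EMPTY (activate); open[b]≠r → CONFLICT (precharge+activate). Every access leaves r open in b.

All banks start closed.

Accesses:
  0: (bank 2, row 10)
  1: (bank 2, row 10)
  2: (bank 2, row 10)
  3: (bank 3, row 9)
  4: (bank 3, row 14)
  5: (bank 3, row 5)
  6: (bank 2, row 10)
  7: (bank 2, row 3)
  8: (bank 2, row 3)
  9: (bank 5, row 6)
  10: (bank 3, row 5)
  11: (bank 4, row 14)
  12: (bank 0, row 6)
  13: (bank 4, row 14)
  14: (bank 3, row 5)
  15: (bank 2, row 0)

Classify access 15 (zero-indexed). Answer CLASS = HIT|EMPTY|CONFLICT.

#0 (2,10) E
#1 (2,10) H  (was 10)
#2 (2,10) H  (was 10)
#3 (3,9) E
#4 (3,14) C  (was 9)
#5 (3,5) C  (was 14)
#6 (2,10) H  (was 10)
#7 (2,3) C  (was 10)
#8 (2,3) H  (was 3)
#9 (5,6) E
#10 (3,5) H  (was 5)
#11 (4,14) E
#12 (0,6) E
#13 (4,14) H  (was 14)
#14 (3,5) H  (was 5)
#15 (2,0) C  (was 3)

CLASS = CONFLICT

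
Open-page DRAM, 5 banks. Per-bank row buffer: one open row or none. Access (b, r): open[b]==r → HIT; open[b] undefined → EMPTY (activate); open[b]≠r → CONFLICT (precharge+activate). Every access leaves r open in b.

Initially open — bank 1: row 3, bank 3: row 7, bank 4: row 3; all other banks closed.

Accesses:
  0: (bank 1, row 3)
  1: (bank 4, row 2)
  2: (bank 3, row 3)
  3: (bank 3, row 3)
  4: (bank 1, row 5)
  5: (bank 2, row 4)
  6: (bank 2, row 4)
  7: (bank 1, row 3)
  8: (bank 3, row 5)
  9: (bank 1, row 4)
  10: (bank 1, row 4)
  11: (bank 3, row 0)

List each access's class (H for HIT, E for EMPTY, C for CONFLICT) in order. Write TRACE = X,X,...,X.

  [0] b1 r3: had r3 ⇒ H
  [1] b4 r2: had r3 ⇒ C
  [2] b3 r3: had r7 ⇒ C
  [3] b3 r3: had r3 ⇒ H
  [4] b1 r5: had r3 ⇒ C
  [5] b2 r4: no row ⇒ E
  [6] b2 r4: had r4 ⇒ H
  [7] b1 r3: had r5 ⇒ C
  [8] b3 r5: had r3 ⇒ C
  [9] b1 r4: had r3 ⇒ C
  [10] b1 r4: had r4 ⇒ H
  [11] b3 r0: had r5 ⇒ C

TRACE = H,C,C,H,C,E,H,C,C,C,H,C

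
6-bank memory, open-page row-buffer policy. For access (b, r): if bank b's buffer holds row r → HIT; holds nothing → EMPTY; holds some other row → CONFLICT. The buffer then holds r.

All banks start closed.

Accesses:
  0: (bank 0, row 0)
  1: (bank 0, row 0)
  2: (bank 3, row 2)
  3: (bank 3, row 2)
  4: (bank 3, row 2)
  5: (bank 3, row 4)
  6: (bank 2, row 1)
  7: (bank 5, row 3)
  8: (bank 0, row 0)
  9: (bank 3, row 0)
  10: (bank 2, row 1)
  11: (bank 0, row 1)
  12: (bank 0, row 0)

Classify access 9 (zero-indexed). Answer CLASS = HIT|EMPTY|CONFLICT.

CLASS = CONFLICT

  [0] b0 r0: no row ⇒ E
  [1] b0 r0: had r0 ⇒ H
  [2] b3 r2: no row ⇒ E
  [3] b3 r2: had r2 ⇒ H
  [4] b3 r2: had r2 ⇒ H
  [5] b3 r4: had r2 ⇒ C
  [6] b2 r1: no row ⇒ E
  [7] b5 r3: no row ⇒ E
  [8] b0 r0: had r0 ⇒ H
  [9] b3 r0: had r4 ⇒ C
  [10] b2 r1: had r1 ⇒ H
  [11] b0 r1: had r0 ⇒ C
  [12] b0 r0: had r1 ⇒ C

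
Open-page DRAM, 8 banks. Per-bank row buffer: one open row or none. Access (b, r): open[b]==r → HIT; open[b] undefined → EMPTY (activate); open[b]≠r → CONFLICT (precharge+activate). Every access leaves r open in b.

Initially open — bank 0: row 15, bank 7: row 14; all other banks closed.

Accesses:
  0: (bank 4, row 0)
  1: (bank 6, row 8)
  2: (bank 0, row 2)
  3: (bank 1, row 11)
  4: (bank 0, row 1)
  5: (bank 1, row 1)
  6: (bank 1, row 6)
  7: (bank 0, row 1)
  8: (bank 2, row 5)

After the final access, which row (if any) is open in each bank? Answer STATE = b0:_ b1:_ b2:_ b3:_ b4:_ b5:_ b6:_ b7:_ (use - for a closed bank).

STATE = b0:1 b1:6 b2:5 b3:- b4:0 b5:- b6:8 b7:14

  [0] b4 r0: no row ⇒ E
  [1] b6 r8: no row ⇒ E
  [2] b0 r2: had r15 ⇒ C
  [3] b1 r11: no row ⇒ E
  [4] b0 r1: had r2 ⇒ C
  [5] b1 r1: had r11 ⇒ C
  [6] b1 r6: had r1 ⇒ C
  [7] b0 r1: had r1 ⇒ H
  [8] b2 r5: no row ⇒ E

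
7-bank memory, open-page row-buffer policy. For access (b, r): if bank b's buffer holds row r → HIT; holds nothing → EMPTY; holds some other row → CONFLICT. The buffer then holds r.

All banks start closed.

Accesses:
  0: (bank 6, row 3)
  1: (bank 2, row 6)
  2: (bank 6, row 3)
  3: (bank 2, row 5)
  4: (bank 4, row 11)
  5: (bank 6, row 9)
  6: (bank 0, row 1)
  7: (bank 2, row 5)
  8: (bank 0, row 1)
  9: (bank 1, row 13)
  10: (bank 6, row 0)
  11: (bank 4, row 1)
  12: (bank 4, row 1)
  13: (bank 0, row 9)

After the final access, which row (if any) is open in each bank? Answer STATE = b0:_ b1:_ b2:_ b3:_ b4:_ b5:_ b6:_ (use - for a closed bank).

#0 (6,3) E
#1 (2,6) E
#2 (6,3) H  (was 3)
#3 (2,5) C  (was 6)
#4 (4,11) E
#5 (6,9) C  (was 3)
#6 (0,1) E
#7 (2,5) H  (was 5)
#8 (0,1) H  (was 1)
#9 (1,13) E
#10 (6,0) C  (was 9)
#11 (4,1) C  (was 11)
#12 (4,1) H  (was 1)
#13 (0,9) C  (was 1)

STATE = b0:9 b1:13 b2:5 b3:- b4:1 b5:- b6:0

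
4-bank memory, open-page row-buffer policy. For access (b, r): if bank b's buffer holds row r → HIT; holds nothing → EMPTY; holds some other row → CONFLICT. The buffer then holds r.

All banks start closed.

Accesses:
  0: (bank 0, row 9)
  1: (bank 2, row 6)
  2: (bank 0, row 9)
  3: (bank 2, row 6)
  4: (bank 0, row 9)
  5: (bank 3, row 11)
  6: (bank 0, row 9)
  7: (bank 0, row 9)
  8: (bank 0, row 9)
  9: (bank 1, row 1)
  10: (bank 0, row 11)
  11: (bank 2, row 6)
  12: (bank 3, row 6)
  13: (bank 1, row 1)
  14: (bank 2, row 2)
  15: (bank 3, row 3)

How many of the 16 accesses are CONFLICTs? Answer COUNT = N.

COUNT = 4

step 0: bank0 None->9 [EMPTY]
step 1: bank2 None->6 [EMPTY]
step 2: bank0 9->9 [HIT]
step 3: bank2 6->6 [HIT]
step 4: bank0 9->9 [HIT]
step 5: bank3 None->11 [EMPTY]
step 6: bank0 9->9 [HIT]
step 7: bank0 9->9 [HIT]
step 8: bank0 9->9 [HIT]
step 9: bank1 None->1 [EMPTY]
step 10: bank0 9->11 [CONFLICT]
step 11: bank2 6->6 [HIT]
step 12: bank3 11->6 [CONFLICT]
step 13: bank1 1->1 [HIT]
step 14: bank2 6->2 [CONFLICT]
step 15: bank3 6->3 [CONFLICT]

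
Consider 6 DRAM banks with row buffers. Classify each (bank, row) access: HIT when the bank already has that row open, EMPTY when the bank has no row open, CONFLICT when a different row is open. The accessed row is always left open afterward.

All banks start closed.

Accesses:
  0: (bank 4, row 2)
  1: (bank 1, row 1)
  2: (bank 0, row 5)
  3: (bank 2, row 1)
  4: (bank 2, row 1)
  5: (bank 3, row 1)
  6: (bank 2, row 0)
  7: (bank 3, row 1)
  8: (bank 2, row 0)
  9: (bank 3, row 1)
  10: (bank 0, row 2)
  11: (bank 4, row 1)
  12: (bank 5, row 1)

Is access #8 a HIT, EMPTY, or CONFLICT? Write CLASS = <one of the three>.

  [0] b4 r2: no row ⇒ E
  [1] b1 r1: no row ⇒ E
  [2] b0 r5: no row ⇒ E
  [3] b2 r1: no row ⇒ E
  [4] b2 r1: had r1 ⇒ H
  [5] b3 r1: no row ⇒ E
  [6] b2 r0: had r1 ⇒ C
  [7] b3 r1: had r1 ⇒ H
  [8] b2 r0: had r0 ⇒ H
  [9] b3 r1: had r1 ⇒ H
  [10] b0 r2: had r5 ⇒ C
  [11] b4 r1: had r2 ⇒ C
  [12] b5 r1: no row ⇒ E

CLASS = HIT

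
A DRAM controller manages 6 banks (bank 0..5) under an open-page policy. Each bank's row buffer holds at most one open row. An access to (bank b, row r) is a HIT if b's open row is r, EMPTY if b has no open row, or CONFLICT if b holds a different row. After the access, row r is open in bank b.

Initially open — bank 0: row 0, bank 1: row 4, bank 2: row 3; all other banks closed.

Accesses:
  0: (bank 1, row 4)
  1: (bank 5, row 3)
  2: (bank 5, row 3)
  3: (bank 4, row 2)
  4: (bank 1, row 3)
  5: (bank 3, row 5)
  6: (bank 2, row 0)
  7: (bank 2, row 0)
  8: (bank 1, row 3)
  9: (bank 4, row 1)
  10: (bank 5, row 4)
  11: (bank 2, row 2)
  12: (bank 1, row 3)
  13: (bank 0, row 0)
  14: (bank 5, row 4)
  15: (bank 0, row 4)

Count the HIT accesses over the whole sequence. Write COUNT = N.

0: bank 1 row 4 — prev 4 → HIT
1: bank 5 row 3 — prev None → EMPTY
2: bank 5 row 3 — prev 3 → HIT
3: bank 4 row 2 — prev None → EMPTY
4: bank 1 row 3 — prev 4 → CONFLICT
5: bank 3 row 5 — prev None → EMPTY
6: bank 2 row 0 — prev 3 → CONFLICT
7: bank 2 row 0 — prev 0 → HIT
8: bank 1 row 3 — prev 3 → HIT
9: bank 4 row 1 — prev 2 → CONFLICT
10: bank 5 row 4 — prev 3 → CONFLICT
11: bank 2 row 2 — prev 0 → CONFLICT
12: bank 1 row 3 — prev 3 → HIT
13: bank 0 row 0 — prev 0 → HIT
14: bank 5 row 4 — prev 4 → HIT
15: bank 0 row 4 — prev 0 → CONFLICT

COUNT = 7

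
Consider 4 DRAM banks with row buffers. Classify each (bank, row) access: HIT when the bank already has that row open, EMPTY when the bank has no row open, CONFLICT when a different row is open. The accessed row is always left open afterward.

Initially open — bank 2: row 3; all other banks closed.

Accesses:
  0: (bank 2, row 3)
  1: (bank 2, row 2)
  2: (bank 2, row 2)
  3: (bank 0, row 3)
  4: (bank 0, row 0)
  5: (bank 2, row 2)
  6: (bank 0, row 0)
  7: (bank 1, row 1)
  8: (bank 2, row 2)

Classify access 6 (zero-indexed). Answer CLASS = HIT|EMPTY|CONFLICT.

  [0] b2 r3: had r3 ⇒ H
  [1] b2 r2: had r3 ⇒ C
  [2] b2 r2: had r2 ⇒ H
  [3] b0 r3: no row ⇒ E
  [4] b0 r0: had r3 ⇒ C
  [5] b2 r2: had r2 ⇒ H
  [6] b0 r0: had r0 ⇒ H
  [7] b1 r1: no row ⇒ E
  [8] b2 r2: had r2 ⇒ H

CLASS = HIT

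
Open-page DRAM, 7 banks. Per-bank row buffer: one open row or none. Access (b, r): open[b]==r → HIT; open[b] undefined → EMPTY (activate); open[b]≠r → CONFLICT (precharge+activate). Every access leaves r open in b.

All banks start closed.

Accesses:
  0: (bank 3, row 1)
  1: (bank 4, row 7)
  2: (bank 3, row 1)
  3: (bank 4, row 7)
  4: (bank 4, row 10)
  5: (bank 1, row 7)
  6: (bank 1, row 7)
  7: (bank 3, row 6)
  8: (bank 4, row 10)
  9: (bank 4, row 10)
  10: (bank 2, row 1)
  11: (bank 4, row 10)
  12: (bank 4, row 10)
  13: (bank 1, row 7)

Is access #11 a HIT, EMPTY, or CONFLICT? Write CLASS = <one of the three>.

step 0: bank3 None->1 [EMPTY]
step 1: bank4 None->7 [EMPTY]
step 2: bank3 1->1 [HIT]
step 3: bank4 7->7 [HIT]
step 4: bank4 7->10 [CONFLICT]
step 5: bank1 None->7 [EMPTY]
step 6: bank1 7->7 [HIT]
step 7: bank3 1->6 [CONFLICT]
step 8: bank4 10->10 [HIT]
step 9: bank4 10->10 [HIT]
step 10: bank2 None->1 [EMPTY]
step 11: bank4 10->10 [HIT]
step 12: bank4 10->10 [HIT]
step 13: bank1 7->7 [HIT]

CLASS = HIT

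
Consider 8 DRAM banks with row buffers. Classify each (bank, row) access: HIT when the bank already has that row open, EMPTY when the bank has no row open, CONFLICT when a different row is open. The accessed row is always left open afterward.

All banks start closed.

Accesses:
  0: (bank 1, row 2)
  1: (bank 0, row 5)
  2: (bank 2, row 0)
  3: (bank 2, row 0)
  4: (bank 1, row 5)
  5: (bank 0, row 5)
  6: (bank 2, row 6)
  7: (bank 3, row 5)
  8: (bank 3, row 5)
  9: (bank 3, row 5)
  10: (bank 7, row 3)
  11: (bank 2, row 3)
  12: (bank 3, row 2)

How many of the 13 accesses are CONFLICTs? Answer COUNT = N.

COUNT = 4

0: bank 1 row 2 — prev None → EMPTY
1: bank 0 row 5 — prev None → EMPTY
2: bank 2 row 0 — prev None → EMPTY
3: bank 2 row 0 — prev 0 → HIT
4: bank 1 row 5 — prev 2 → CONFLICT
5: bank 0 row 5 — prev 5 → HIT
6: bank 2 row 6 — prev 0 → CONFLICT
7: bank 3 row 5 — prev None → EMPTY
8: bank 3 row 5 — prev 5 → HIT
9: bank 3 row 5 — prev 5 → HIT
10: bank 7 row 3 — prev None → EMPTY
11: bank 2 row 3 — prev 6 → CONFLICT
12: bank 3 row 2 — prev 5 → CONFLICT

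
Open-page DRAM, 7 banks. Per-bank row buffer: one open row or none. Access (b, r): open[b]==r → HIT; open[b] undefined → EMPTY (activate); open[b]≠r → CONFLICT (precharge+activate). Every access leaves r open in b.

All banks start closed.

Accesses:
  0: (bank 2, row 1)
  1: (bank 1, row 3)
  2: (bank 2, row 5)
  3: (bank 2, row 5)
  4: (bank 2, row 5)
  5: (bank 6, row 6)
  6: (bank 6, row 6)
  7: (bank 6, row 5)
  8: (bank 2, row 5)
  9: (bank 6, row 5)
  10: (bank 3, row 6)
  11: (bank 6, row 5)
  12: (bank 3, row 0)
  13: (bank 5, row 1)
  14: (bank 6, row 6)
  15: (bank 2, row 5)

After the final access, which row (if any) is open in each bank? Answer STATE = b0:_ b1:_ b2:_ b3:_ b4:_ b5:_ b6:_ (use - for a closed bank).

0: bank 2 row 1 — prev None → EMPTY
1: bank 1 row 3 — prev None → EMPTY
2: bank 2 row 5 — prev 1 → CONFLICT
3: bank 2 row 5 — prev 5 → HIT
4: bank 2 row 5 — prev 5 → HIT
5: bank 6 row 6 — prev None → EMPTY
6: bank 6 row 6 — prev 6 → HIT
7: bank 6 row 5 — prev 6 → CONFLICT
8: bank 2 row 5 — prev 5 → HIT
9: bank 6 row 5 — prev 5 → HIT
10: bank 3 row 6 — prev None → EMPTY
11: bank 6 row 5 — prev 5 → HIT
12: bank 3 row 0 — prev 6 → CONFLICT
13: bank 5 row 1 — prev None → EMPTY
14: bank 6 row 6 — prev 5 → CONFLICT
15: bank 2 row 5 — prev 5 → HIT

STATE = b0:- b1:3 b2:5 b3:0 b4:- b5:1 b6:6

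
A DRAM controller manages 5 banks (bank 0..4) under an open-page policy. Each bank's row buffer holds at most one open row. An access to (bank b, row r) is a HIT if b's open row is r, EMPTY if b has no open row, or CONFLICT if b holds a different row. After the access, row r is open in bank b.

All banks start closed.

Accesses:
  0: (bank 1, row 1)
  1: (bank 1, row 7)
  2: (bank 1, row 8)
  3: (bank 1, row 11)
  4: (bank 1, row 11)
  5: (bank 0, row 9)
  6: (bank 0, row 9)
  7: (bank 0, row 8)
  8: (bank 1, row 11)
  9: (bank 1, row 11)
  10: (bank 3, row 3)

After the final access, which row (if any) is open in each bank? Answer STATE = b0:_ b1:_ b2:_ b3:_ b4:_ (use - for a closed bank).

#0 (1,1) E
#1 (1,7) C  (was 1)
#2 (1,8) C  (was 7)
#3 (1,11) C  (was 8)
#4 (1,11) H  (was 11)
#5 (0,9) E
#6 (0,9) H  (was 9)
#7 (0,8) C  (was 9)
#8 (1,11) H  (was 11)
#9 (1,11) H  (was 11)
#10 (3,3) E

STATE = b0:8 b1:11 b2:- b3:3 b4:-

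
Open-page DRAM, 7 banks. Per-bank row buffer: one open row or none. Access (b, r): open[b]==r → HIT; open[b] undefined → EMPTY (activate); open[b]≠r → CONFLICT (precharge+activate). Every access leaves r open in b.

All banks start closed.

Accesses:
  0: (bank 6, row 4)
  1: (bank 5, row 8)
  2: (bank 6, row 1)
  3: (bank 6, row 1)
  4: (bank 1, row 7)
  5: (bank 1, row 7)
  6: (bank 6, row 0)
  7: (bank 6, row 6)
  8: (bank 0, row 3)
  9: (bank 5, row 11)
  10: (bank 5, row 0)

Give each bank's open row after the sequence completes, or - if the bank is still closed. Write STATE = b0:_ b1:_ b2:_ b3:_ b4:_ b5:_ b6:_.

STATE = b0:3 b1:7 b2:- b3:- b4:- b5:0 b6:6

#0 (6,4) E
#1 (5,8) E
#2 (6,1) C  (was 4)
#3 (6,1) H  (was 1)
#4 (1,7) E
#5 (1,7) H  (was 7)
#6 (6,0) C  (was 1)
#7 (6,6) C  (was 0)
#8 (0,3) E
#9 (5,11) C  (was 8)
#10 (5,0) C  (was 11)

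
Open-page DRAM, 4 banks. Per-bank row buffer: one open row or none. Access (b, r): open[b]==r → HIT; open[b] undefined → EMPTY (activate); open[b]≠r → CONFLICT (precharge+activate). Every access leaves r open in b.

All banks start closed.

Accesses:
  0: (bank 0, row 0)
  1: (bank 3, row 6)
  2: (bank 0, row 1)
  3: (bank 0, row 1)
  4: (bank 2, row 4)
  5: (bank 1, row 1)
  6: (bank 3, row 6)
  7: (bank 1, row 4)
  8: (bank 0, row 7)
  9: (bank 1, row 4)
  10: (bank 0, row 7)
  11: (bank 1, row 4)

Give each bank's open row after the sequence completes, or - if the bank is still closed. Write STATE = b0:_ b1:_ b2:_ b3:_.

STATE = b0:7 b1:4 b2:4 b3:6

step 0: bank0 None->0 [EMPTY]
step 1: bank3 None->6 [EMPTY]
step 2: bank0 0->1 [CONFLICT]
step 3: bank0 1->1 [HIT]
step 4: bank2 None->4 [EMPTY]
step 5: bank1 None->1 [EMPTY]
step 6: bank3 6->6 [HIT]
step 7: bank1 1->4 [CONFLICT]
step 8: bank0 1->7 [CONFLICT]
step 9: bank1 4->4 [HIT]
step 10: bank0 7->7 [HIT]
step 11: bank1 4->4 [HIT]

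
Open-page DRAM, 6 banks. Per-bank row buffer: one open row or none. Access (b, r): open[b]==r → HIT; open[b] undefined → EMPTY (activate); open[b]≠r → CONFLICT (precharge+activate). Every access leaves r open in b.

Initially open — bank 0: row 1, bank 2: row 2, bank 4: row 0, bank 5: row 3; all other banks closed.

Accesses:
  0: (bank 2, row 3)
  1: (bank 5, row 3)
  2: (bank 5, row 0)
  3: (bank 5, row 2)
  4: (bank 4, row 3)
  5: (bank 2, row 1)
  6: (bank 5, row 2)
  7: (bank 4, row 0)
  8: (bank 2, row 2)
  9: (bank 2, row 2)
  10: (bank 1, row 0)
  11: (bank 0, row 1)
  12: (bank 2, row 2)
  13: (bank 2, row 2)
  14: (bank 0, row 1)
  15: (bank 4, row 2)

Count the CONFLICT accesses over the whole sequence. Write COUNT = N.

  [0] b2 r3: had r2 ⇒ C
  [1] b5 r3: had r3 ⇒ H
  [2] b5 r0: had r3 ⇒ C
  [3] b5 r2: had r0 ⇒ C
  [4] b4 r3: had r0 ⇒ C
  [5] b2 r1: had r3 ⇒ C
  [6] b5 r2: had r2 ⇒ H
  [7] b4 r0: had r3 ⇒ C
  [8] b2 r2: had r1 ⇒ C
  [9] b2 r2: had r2 ⇒ H
  [10] b1 r0: no row ⇒ E
  [11] b0 r1: had r1 ⇒ H
  [12] b2 r2: had r2 ⇒ H
  [13] b2 r2: had r2 ⇒ H
  [14] b0 r1: had r1 ⇒ H
  [15] b4 r2: had r0 ⇒ C

COUNT = 8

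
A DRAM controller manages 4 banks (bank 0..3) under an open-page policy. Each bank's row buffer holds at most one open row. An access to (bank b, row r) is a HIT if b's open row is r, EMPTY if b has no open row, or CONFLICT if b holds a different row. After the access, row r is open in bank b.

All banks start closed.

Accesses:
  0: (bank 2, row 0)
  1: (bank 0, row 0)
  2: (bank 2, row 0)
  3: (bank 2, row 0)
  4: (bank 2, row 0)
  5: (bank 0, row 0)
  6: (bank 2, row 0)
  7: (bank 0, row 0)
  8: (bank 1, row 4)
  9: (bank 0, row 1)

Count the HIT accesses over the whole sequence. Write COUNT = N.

COUNT = 6

step 0: bank2 None->0 [EMPTY]
step 1: bank0 None->0 [EMPTY]
step 2: bank2 0->0 [HIT]
step 3: bank2 0->0 [HIT]
step 4: bank2 0->0 [HIT]
step 5: bank0 0->0 [HIT]
step 6: bank2 0->0 [HIT]
step 7: bank0 0->0 [HIT]
step 8: bank1 None->4 [EMPTY]
step 9: bank0 0->1 [CONFLICT]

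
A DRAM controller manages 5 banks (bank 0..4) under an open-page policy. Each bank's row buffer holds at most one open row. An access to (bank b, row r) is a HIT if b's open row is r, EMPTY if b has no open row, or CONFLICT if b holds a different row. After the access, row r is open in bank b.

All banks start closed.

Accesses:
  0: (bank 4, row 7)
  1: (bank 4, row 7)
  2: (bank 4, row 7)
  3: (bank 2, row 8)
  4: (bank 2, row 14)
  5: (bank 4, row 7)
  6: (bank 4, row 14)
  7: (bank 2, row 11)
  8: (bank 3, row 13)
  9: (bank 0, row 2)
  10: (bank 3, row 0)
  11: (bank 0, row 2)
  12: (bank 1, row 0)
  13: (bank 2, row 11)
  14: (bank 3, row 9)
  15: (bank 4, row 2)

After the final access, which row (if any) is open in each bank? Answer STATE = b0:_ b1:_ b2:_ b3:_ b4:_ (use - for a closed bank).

STATE = b0:2 b1:0 b2:11 b3:9 b4:2

step 0: bank4 None->7 [EMPTY]
step 1: bank4 7->7 [HIT]
step 2: bank4 7->7 [HIT]
step 3: bank2 None->8 [EMPTY]
step 4: bank2 8->14 [CONFLICT]
step 5: bank4 7->7 [HIT]
step 6: bank4 7->14 [CONFLICT]
step 7: bank2 14->11 [CONFLICT]
step 8: bank3 None->13 [EMPTY]
step 9: bank0 None->2 [EMPTY]
step 10: bank3 13->0 [CONFLICT]
step 11: bank0 2->2 [HIT]
step 12: bank1 None->0 [EMPTY]
step 13: bank2 11->11 [HIT]
step 14: bank3 0->9 [CONFLICT]
step 15: bank4 14->2 [CONFLICT]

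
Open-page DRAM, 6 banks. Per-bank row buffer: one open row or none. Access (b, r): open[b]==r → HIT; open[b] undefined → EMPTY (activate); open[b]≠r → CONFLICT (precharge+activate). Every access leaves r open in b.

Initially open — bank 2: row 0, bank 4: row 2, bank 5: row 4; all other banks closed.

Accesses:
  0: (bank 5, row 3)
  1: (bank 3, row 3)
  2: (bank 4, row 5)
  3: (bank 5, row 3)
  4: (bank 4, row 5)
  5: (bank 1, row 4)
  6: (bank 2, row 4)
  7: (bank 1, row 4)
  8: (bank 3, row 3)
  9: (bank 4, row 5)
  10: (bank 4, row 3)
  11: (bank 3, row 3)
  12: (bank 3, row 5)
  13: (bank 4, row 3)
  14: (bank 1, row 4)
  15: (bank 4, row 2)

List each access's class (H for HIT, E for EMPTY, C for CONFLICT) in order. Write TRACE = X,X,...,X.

TRACE = C,E,C,H,H,E,C,H,H,H,C,H,C,H,H,C

step 0: bank5 4->3 [CONFLICT]
step 1: bank3 None->3 [EMPTY]
step 2: bank4 2->5 [CONFLICT]
step 3: bank5 3->3 [HIT]
step 4: bank4 5->5 [HIT]
step 5: bank1 None->4 [EMPTY]
step 6: bank2 0->4 [CONFLICT]
step 7: bank1 4->4 [HIT]
step 8: bank3 3->3 [HIT]
step 9: bank4 5->5 [HIT]
step 10: bank4 5->3 [CONFLICT]
step 11: bank3 3->3 [HIT]
step 12: bank3 3->5 [CONFLICT]
step 13: bank4 3->3 [HIT]
step 14: bank1 4->4 [HIT]
step 15: bank4 3->2 [CONFLICT]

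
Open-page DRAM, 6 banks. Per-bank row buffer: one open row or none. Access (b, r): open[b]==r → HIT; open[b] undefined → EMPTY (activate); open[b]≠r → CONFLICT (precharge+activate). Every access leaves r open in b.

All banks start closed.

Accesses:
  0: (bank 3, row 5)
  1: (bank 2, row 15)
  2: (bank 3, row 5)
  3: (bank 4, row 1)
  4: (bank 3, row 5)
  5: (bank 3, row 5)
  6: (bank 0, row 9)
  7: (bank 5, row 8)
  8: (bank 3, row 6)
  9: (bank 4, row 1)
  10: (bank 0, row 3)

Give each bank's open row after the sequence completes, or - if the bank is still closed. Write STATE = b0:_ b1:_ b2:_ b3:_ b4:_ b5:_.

STATE = b0:3 b1:- b2:15 b3:6 b4:1 b5:8

step 0: bank3 None->5 [EMPTY]
step 1: bank2 None->15 [EMPTY]
step 2: bank3 5->5 [HIT]
step 3: bank4 None->1 [EMPTY]
step 4: bank3 5->5 [HIT]
step 5: bank3 5->5 [HIT]
step 6: bank0 None->9 [EMPTY]
step 7: bank5 None->8 [EMPTY]
step 8: bank3 5->6 [CONFLICT]
step 9: bank4 1->1 [HIT]
step 10: bank0 9->3 [CONFLICT]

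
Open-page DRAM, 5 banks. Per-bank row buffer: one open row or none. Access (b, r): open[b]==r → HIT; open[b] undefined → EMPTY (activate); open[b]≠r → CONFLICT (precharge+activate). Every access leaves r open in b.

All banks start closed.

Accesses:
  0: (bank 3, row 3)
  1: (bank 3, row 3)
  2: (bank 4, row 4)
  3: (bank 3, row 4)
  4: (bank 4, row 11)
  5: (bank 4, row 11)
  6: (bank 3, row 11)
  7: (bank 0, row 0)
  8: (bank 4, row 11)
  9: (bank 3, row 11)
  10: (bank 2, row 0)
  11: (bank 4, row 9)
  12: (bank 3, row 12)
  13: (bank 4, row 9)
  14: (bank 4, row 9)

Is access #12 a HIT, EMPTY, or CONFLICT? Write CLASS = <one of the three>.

0: bank 3 row 3 — prev None → EMPTY
1: bank 3 row 3 — prev 3 → HIT
2: bank 4 row 4 — prev None → EMPTY
3: bank 3 row 4 — prev 3 → CONFLICT
4: bank 4 row 11 — prev 4 → CONFLICT
5: bank 4 row 11 — prev 11 → HIT
6: bank 3 row 11 — prev 4 → CONFLICT
7: bank 0 row 0 — prev None → EMPTY
8: bank 4 row 11 — prev 11 → HIT
9: bank 3 row 11 — prev 11 → HIT
10: bank 2 row 0 — prev None → EMPTY
11: bank 4 row 9 — prev 11 → CONFLICT
12: bank 3 row 12 — prev 11 → CONFLICT
13: bank 4 row 9 — prev 9 → HIT
14: bank 4 row 9 — prev 9 → HIT

CLASS = CONFLICT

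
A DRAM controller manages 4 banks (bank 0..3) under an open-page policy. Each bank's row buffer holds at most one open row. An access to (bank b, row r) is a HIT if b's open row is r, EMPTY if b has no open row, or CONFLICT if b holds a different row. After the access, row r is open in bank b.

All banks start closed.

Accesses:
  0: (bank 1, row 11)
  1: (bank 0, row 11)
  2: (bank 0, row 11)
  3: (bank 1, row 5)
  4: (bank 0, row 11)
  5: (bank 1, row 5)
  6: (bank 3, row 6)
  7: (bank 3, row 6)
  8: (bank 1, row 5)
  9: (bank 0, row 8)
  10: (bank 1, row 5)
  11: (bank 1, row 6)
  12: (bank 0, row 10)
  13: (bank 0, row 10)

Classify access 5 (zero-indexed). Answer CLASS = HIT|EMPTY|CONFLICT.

CLASS = HIT

  [0] b1 r11: no row ⇒ E
  [1] b0 r11: no row ⇒ E
  [2] b0 r11: had r11 ⇒ H
  [3] b1 r5: had r11 ⇒ C
  [4] b0 r11: had r11 ⇒ H
  [5] b1 r5: had r5 ⇒ H
  [6] b3 r6: no row ⇒ E
  [7] b3 r6: had r6 ⇒ H
  [8] b1 r5: had r5 ⇒ H
  [9] b0 r8: had r11 ⇒ C
  [10] b1 r5: had r5 ⇒ H
  [11] b1 r6: had r5 ⇒ C
  [12] b0 r10: had r8 ⇒ C
  [13] b0 r10: had r10 ⇒ H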